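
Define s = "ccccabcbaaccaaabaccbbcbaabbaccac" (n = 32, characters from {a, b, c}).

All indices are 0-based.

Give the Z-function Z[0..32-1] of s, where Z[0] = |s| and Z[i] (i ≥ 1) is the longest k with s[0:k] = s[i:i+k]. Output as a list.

Z[0]=32
i=1: outside box; Z[1]=3 extend→box=[1,4)
i=2: min(r-i=2, Z[1]=3)=2; Z[2]=2
i=3: min(r-i=1, Z[2]=2)=1; Z[3]=1
i=4: outside box; Z[4]=0
i=5: outside box; Z[5]=0
i=6: outside box; Z[6]=1 extend→box=[6,7)
i=7: outside box; Z[7]=0
i=8: outside box; Z[8]=0
i=9: outside box; Z[9]=0
i=10: outside box; Z[10]=2 extend→box=[10,12)
i=11: min(r-i=1, Z[1]=3)=1; Z[11]=1
i=12: outside box; Z[12]=0
i=13: outside box; Z[13]=0
i=14: outside box; Z[14]=0
i=15: outside box; Z[15]=0
i=16: outside box; Z[16]=0
i=17: outside box; Z[17]=2 extend→box=[17,19)
i=18: min(r-i=1, Z[1]=3)=1; Z[18]=1
i=19: outside box; Z[19]=0
i=20: outside box; Z[20]=0
i=21: outside box; Z[21]=1 extend→box=[21,22)
i=22: outside box; Z[22]=0
i=23: outside box; Z[23]=0
i=24: outside box; Z[24]=0
i=25: outside box; Z[25]=0
i=26: outside box; Z[26]=0
i=27: outside box; Z[27]=0
i=28: outside box; Z[28]=2 extend→box=[28,30)
i=29: min(r-i=1, Z[1]=3)=1; Z[29]=1
i=30: outside box; Z[30]=0
i=31: outside box; Z[31]=1 extend→box=[31,32)

[32, 3, 2, 1, 0, 0, 1, 0, 0, 0, 2, 1, 0, 0, 0, 0, 0, 2, 1, 0, 0, 1, 0, 0, 0, 0, 0, 0, 2, 1, 0, 1]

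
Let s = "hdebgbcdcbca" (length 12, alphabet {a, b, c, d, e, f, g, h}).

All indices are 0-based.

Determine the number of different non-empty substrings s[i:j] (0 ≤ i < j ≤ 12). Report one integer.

72

rank | idx | suffix
   0 |  11 | a
   1 |   9 | bca
   2 |   5 | bcdcbca
   3 |   3 | bgbcdcbca
   4 |  10 | ca
   5 |   8 | cbca
   6 |   6 | cdcbca
   7 |   7 | dcbca
   8 |   1 | debgbcdcbca
   9 |   2 | ebgbcdcbca
  10 |   4 | gbcdcbca
  11 |   0 | hdebgbcdcbca

SA = [11, 9, 5, 3, 10, 8, 6, 7, 1, 2, 4, 0]
i: (SA[i-1],SA[i]) lcp shared
  1: (11,9) 0 ''
  2: (9,5) 2 'bc'
  3: (5,3) 1 'b'
  4: (3,10) 0 ''
  5: (10,8) 1 'c'
  6: (8,6) 1 'c'
  7: (6,7) 0 ''
  8: (7,1) 1 'd'
  9: (1,2) 0 ''
  10: (2,4) 0 ''
  11: (4,0) 0 ''

n(n+1)/2 = 12·13/2 = 78
Σ LCP = 0 + 0 + 2 + 1 + 0 + 1 + 1 + 0 + 1 + 0 + 0 + 0 = 6
distinct = 78 − 6 = 72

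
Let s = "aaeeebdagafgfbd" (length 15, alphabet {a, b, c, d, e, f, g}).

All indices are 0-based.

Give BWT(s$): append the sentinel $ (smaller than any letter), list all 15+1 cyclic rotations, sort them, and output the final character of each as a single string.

rank  rotation          last
    0  $aaeeebdagafgfbd  d
    1  aaeeebdagafgfbd$  $
    2  aeeebdagafgfbd$a  a
    3  afgfbd$aaeeebdag  g
    4  agafgfbd$aaeeebd  d
    5  bd$aaeeebdagafgf  f
    6  bdagafgfbd$aaeee  e
    7  d$aaeeebdagafgfb  b
    8  dagafgfbd$aaeeeb  b
    9  ebdagafgfbd$aaee  e
   10  eebdagafgfbd$aae  e
   11  eeebdagafgfbd$aa  a
   12  fbd$aaeeebdagafg  g
   13  fgfbd$aaeeebdaga  a
   14  gafgfbd$aaeeebda  a
   15  gfbd$aaeeebdagaf  f

d$agdfebbeeagaaf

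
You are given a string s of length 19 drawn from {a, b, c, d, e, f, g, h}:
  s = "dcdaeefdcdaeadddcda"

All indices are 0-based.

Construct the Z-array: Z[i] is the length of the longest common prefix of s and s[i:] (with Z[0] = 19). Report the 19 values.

[19, 0, 1, 0, 0, 0, 0, 5, 0, 1, 0, 0, 0, 1, 1, 4, 0, 1, 0]

Z[0]=19
i=1: fresh scan; Z[1]=0
i=2: fresh scan; Z[2]=1 grow→box=[2,3)
i=3: fresh scan; Z[3]=0
i=4: fresh scan; Z[4]=0
i=5: fresh scan; Z[5]=0
i=6: fresh scan; Z[6]=0
i=7: fresh scan; Z[7]=5 grow→box=[7,12)
i=8: min(r-i=4, Z[1]=0)=0; Z[8]=0
i=9: min(r-i=3, Z[2]=1)=1; Z[9]=1
i=10: min(r-i=2, Z[3]=0)=0; Z[10]=0
i=11: min(r-i=1, Z[4]=0)=0; Z[11]=0
i=12: fresh scan; Z[12]=0
i=13: fresh scan; Z[13]=1 grow→box=[13,14)
i=14: fresh scan; Z[14]=1 grow→box=[14,15)
i=15: fresh scan; Z[15]=4 grow→box=[15,19)
i=16: min(r-i=3, Z[1]=0)=0; Z[16]=0
i=17: min(r-i=2, Z[2]=1)=1; Z[17]=1
i=18: min(r-i=1, Z[3]=0)=0; Z[18]=0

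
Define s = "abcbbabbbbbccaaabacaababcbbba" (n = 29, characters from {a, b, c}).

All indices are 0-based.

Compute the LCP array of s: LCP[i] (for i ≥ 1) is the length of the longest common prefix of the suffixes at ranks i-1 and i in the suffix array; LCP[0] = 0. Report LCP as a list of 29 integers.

[0, 1, 2, 4, 1, 3, 2, 2, 5, 1, 0, 2, 3, 2, 1, 3, 2, 3, 4, 3, 2, 1, 4, 2, 0, 3, 1, 3, 1]

rank→(start, suffix):
  0 → (28, 'a')
  1 → (13, 'aaabacaababcbbba')
  2 → (19, 'aababcbbba')
  3 → (14, 'aabacaababcbbba')
  4 → (20, 'ababcbbba')
  5 → (15, 'abacaababcbbba')
  6 → (5, 'abbbbbccaaabacaababcbbba')
  7 → (0, 'abcbbabbbbbccaaabacaababcbbba')
  8 → (22, 'abcbbba')
  9 → (17, 'acaababcbbba')
  10 → (27, 'ba')
  11 → (4, 'babbbbbccaaabacaababcbbba')
  12 → (21, 'babcbbba')
  13 → (16, 'bacaababcbbba')
  14 → (26, 'bba')
  15 → (3, 'bbabbbbbccaaabacaababcbbba')
  16 → (25, 'bbba')
  17 → (6, 'bbbbbccaaabacaababcbbba')
  18 → (7, 'bbbbccaaabacaababcbbba')
  19 → (8, 'bbbccaaabacaababcbbba')
  20 → (9, 'bbccaaabacaababcbbba')
  21 → (1, 'bcbbabbbbbccaaabacaababcbbba')
  22 → (23, 'bcbbba')
  23 → (10, 'bccaaabacaababcbbba')
  24 → (12, 'caaabacaababcbbba')
  25 → (18, 'caababcbbba')
  26 → (2, 'cbbabbbbbccaaabacaababcbbba')
  27 → (24, 'cbbba')
  28 → (11, 'ccaaabacaababcbbba')

SA = [28, 13, 19, 14, 20, 15, 5, 0, 22, 17, 27, 4, 21, 16, 26, 3, 25, 6, 7, 8, 9, 1, 23, 10, 12, 18, 2, 24, 11]
rank  pair      lcp
   1  s[28:],s[13:]  1  'a'
   2  s[13:],s[19:]  2  'aa'
   3  s[19:],s[14:]  4  'aaba'
   4  s[14:],s[20:]  1  'a'
   5  s[20:],s[15:]  3  'aba'
   6  s[15:],s[5:]  2  'ab'
   7  s[5:],s[0:]  2  'ab'
   8  s[0:],s[22:]  5  'abcbb'
   9  s[22:],s[17:]  1  'a'
  10  s[17:],s[27:]  0  ''
  11  s[27:],s[4:]  2  'ba'
  12  s[4:],s[21:]  3  'bab'
  13  s[21:],s[16:]  2  'ba'
  14  s[16:],s[26:]  1  'b'
  15  s[26:],s[3:]  3  'bba'
  16  s[3:],s[25:]  2  'bb'
  17  s[25:],s[6:]  3  'bbb'
  18  s[6:],s[7:]  4  'bbbb'
  19  s[7:],s[8:]  3  'bbb'
  20  s[8:],s[9:]  2  'bb'
  21  s[9:],s[1:]  1  'b'
  22  s[1:],s[23:]  4  'bcbb'
  23  s[23:],s[10:]  2  'bc'
  24  s[10:],s[12:]  0  ''
  25  s[12:],s[18:]  3  'caa'
  26  s[18:],s[2:]  1  'c'
  27  s[2:],s[24:]  3  'cbb'
  28  s[24:],s[11:]  1  'c'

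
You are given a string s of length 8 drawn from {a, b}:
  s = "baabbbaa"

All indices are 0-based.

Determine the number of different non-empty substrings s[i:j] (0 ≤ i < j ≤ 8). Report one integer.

26

rank→(start, suffix):
  0 → (7, 'a')
  1 → (6, 'aa')
  2 → (1, 'aabbbaa')
  3 → (2, 'abbbaa')
  4 → (5, 'baa')
  5 → (0, 'baabbbaa')
  6 → (4, 'bbaa')
  7 → (3, 'bbbaa')

SA = [7, 6, 1, 2, 5, 0, 4, 3]
rank  pair      lcp
   1  s[7:],s[6:]  1  'a'
   2  s[6:],s[1:]  2  'aa'
   3  s[1:],s[2:]  1  'a'
   4  s[2:],s[5:]  0  ''
   5  s[5:],s[0:]  3  'baa'
   6  s[0:],s[4:]  1  'b'
   7  s[4:],s[3:]  2  'bb'

n(n+1)/2 = 8·9/2 = 36
Σ LCP = 0 + 1 + 2 + 1 + 0 + 3 + 1 + 2 = 10
distinct = 36 − 10 = 26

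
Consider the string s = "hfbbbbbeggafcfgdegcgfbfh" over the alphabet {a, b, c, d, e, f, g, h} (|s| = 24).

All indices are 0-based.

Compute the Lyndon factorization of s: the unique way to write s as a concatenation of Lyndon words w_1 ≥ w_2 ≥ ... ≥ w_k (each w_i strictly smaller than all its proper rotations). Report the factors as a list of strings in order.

["h", "f", "bbbbbegg", "afcfgdegcgfbfh"]

emit factor 1: 'h' (i=0, period=1)
emit factor 2: 'f' (i=1, period=1)
emit factor 3: 'bbbbbegg' (i=2, period=8)
emit factor 4: 'afcfgdegcgfbfh' (i=10, period=14)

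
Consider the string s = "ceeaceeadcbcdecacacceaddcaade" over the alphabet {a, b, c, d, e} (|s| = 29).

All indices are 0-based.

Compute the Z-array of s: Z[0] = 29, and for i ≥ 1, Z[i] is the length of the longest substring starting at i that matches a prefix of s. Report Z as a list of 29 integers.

Z[0]=29
i=1: outside box; Z[1]=0
i=2: outside box; Z[2]=0
i=3: outside box; Z[3]=0
i=4: outside box; Z[4]=4 scan→box=[4,8)
i=5: min(r-i=3, Z[1]=0)=0; Z[5]=0
i=6: min(r-i=2, Z[2]=0)=0; Z[6]=0
i=7: min(r-i=1, Z[3]=0)=0; Z[7]=0
i=8: outside box; Z[8]=0
i=9: outside box; Z[9]=1 scan→box=[9,10)
i=10: outside box; Z[10]=0
i=11: outside box; Z[11]=1 scan→box=[11,12)
i=12: outside box; Z[12]=0
i=13: outside box; Z[13]=0
i=14: outside box; Z[14]=1 scan→box=[14,15)
i=15: outside box; Z[15]=0
i=16: outside box; Z[16]=1 scan→box=[16,17)
i=17: outside box; Z[17]=0
i=18: outside box; Z[18]=1 scan→box=[18,19)
i=19: outside box; Z[19]=2 scan→box=[19,21)
i=20: min(r-i=1, Z[1]=0)=0; Z[20]=0
i=21: outside box; Z[21]=0
i=22: outside box; Z[22]=0
i=23: outside box; Z[23]=0
i=24: outside box; Z[24]=1 scan→box=[24,25)
i=25: outside box; Z[25]=0
i=26: outside box; Z[26]=0
i=27: outside box; Z[27]=0
i=28: outside box; Z[28]=0

[29, 0, 0, 0, 4, 0, 0, 0, 0, 1, 0, 1, 0, 0, 1, 0, 1, 0, 1, 2, 0, 0, 0, 0, 1, 0, 0, 0, 0]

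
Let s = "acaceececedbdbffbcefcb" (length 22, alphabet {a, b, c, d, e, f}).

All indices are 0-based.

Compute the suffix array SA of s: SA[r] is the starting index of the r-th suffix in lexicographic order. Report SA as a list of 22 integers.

sorted suffixes:
  #0 SA[0]=0  'acaceececedbdbffbcefcb'
  #1 SA[1]=2  'aceececedbdbffbcefcb'
  #2 SA[2]=21  'b'
  #3 SA[3]=16  'bcefcb'
  #4 SA[4]=11  'bdbffbcefcb'
  #5 SA[5]=13  'bffbcefcb'
  #6 SA[6]=1  'caceececedbdbffbcefcb'
  #7 SA[7]=20  'cb'
  #8 SA[8]=6  'cecedbdbffbcefcb'
  #9 SA[9]=8  'cedbdbffbcefcb'
  #10 SA[10]=3  'ceececedbdbffbcefcb'
  #11 SA[11]=17  'cefcb'
  #12 SA[12]=10  'dbdbffbcefcb'
  #13 SA[13]=12  'dbffbcefcb'
  #14 SA[14]=5  'ececedbdbffbcefcb'
  #15 SA[15]=7  'ecedbdbffbcefcb'
  #16 SA[16]=9  'edbdbffbcefcb'
  #17 SA[17]=4  'eececedbdbffbcefcb'
  #18 SA[18]=18  'efcb'
  #19 SA[19]=15  'fbcefcb'
  #20 SA[20]=19  'fcb'
  #21 SA[21]=14  'ffbcefcb'

[0, 2, 21, 16, 11, 13, 1, 20, 6, 8, 3, 17, 10, 12, 5, 7, 9, 4, 18, 15, 19, 14]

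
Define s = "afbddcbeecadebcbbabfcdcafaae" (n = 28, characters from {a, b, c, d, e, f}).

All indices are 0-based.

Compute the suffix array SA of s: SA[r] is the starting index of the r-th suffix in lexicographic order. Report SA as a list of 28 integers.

rank | idx | suffix
   0 |  25 | aae
   1 |  17 | abfcdcafaae
   2 |  10 | adebcbbabfcdcafaae
   3 |  26 | ae
   4 |  23 | afaae
   5 |   0 | afbddcbeecadebcbbabfcdcafaae
   6 |  16 | babfcdcafaae
   7 |  15 | bbabfcdcafaae
   8 |  13 | bcbbabfcdcafaae
   9 |   2 | bddcbeecadebcbbabfcdcafaae
  10 |   6 | beecadebcbbabfcdcafaae
  11 |  18 | bfcdcafaae
  12 |   9 | cadebcbbabfcdcafaae
  13 |  22 | cafaae
  14 |  14 | cbbabfcdcafaae
  15 |   5 | cbeecadebcbbabfcdcafaae
  16 |  20 | cdcafaae
  17 |  21 | dcafaae
  18 |   4 | dcbeecadebcbbabfcdcafaae
  19 |   3 | ddcbeecadebcbbabfcdcafaae
  20 |  11 | debcbbabfcdcafaae
  21 |  27 | e
  22 |  12 | ebcbbabfcdcafaae
  23 |   8 | ecadebcbbabfcdcafaae
  24 |   7 | eecadebcbbabfcdcafaae
  25 |  24 | faae
  26 |   1 | fbddcbeecadebcbbabfcdcafaae
  27 |  19 | fcdcafaae

[25, 17, 10, 26, 23, 0, 16, 15, 13, 2, 6, 18, 9, 22, 14, 5, 20, 21, 4, 3, 11, 27, 12, 8, 7, 24, 1, 19]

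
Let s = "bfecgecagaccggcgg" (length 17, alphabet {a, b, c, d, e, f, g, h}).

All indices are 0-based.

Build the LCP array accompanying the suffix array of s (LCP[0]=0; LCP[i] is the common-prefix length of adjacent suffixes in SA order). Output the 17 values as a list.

[0, 1, 0, 0, 1, 1, 2, 3, 0, 2, 0, 0, 1, 1, 1, 1, 2]

rank | idx | suffix
   0 |   9 | accggcgg
   1 |   7 | agaccggcgg
   2 |   0 | bfecgecagaccggcgg
   3 |   6 | cagaccggcgg
   4 |  10 | ccggcgg
   5 |   3 | cgecagaccggcgg
   6 |  14 | cgg
   7 |  11 | cggcgg
   8 |   5 | ecagaccggcgg
   9 |   2 | ecgecagaccggcgg
  10 |   1 | fecgecagaccggcgg
  11 |  16 | g
  12 |   8 | gaccggcgg
  13 |  13 | gcgg
  14 |   4 | gecagaccggcgg
  15 |  15 | gg
  16 |  12 | ggcgg

SA = [9, 7, 0, 6, 10, 3, 14, 11, 5, 2, 1, 16, 8, 13, 4, 15, 12]
i: (SA[i-1],SA[i]) lcp shared
  1: (9,7) 1 'a'
  2: (7,0) 0 ''
  3: (0,6) 0 ''
  4: (6,10) 1 'c'
  5: (10,3) 1 'c'
  6: (3,14) 2 'cg'
  7: (14,11) 3 'cgg'
  8: (11,5) 0 ''
  9: (5,2) 2 'ec'
  10: (2,1) 0 ''
  11: (1,16) 0 ''
  12: (16,8) 1 'g'
  13: (8,13) 1 'g'
  14: (13,4) 1 'g'
  15: (4,15) 1 'g'
  16: (15,12) 2 'gg'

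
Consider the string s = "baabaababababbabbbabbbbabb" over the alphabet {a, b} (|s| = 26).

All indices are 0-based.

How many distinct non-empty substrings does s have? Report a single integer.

267

rank→(start, suffix):
  0 → (1, 'aabaababababbabbbabbbbabb')
  1 → (4, 'aababababbabbbabbbbabb')
  2 → (2, 'abaababababbabbbabbbbabb')
  3 → (5, 'ababababbabbbabbbbabb')
  4 → (7, 'abababbabbbabbbbabb')
  5 → (9, 'ababbabbbabbbbabb')
  6 → (23, 'abb')
  7 → (11, 'abbabbbabbbbabb')
  8 → (14, 'abbbabbbbabb')
  9 → (18, 'abbbbabb')
  10 → (25, 'b')
  11 → (0, 'baabaababababbabbbabbbbabb')
  12 → (3, 'baababababbabbbabbbbabb')
  13 → (6, 'babababbabbbabbbbabb')
  14 → (8, 'bababbabbbabbbbabb')
  15 → (22, 'babb')
  16 → (10, 'babbabbbabbbbabb')
  17 → (13, 'babbbabbbbabb')
  18 → (17, 'babbbbabb')
  19 → (24, 'bb')
  20 → (21, 'bbabb')
  21 → (12, 'bbabbbabbbbabb')
  22 → (16, 'bbabbbbabb')
  23 → (20, 'bbbabb')
  24 → (15, 'bbbabbbbabb')
  25 → (19, 'bbbbabb')

SA = [1, 4, 2, 5, 7, 9, 23, 11, 14, 18, 25, 0, 3, 6, 8, 22, 10, 13, 17, 24, 21, 12, 16, 20, 15, 19]
rank  pair      lcp
   1  s[1:],s[4:]  4  'aaba'
   2  s[4:],s[2:]  1  'a'
   3  s[2:],s[5:]  3  'aba'
   4  s[5:],s[7:]  6  'ababab'
   5  s[7:],s[9:]  4  'abab'
   6  s[9:],s[23:]  2  'ab'
   7  s[23:],s[11:]  3  'abb'
   8  s[11:],s[14:]  3  'abb'
   9  s[14:],s[18:]  4  'abbb'
  10  s[18:],s[25:]  0  ''
  11  s[25:],s[0:]  1  'b'
  12  s[0:],s[3:]  5  'baaba'
  13  s[3:],s[6:]  2  'ba'
  14  s[6:],s[8:]  5  'babab'
  15  s[8:],s[22:]  3  'bab'
  16  s[22:],s[10:]  4  'babb'
  17  s[10:],s[13:]  4  'babb'
  18  s[13:],s[17:]  5  'babbb'
  19  s[17:],s[24:]  1  'b'
  20  s[24:],s[21:]  2  'bb'
  21  s[21:],s[12:]  5  'bbabb'
  22  s[12:],s[16:]  6  'bbabbb'
  23  s[16:],s[20:]  2  'bb'
  24  s[20:],s[15:]  6  'bbbabb'
  25  s[15:],s[19:]  3  'bbb'

n(n+1)/2 = 26·27/2 = 351
Σ LCP = 0 + 4 + 1 + 3 + 6 + 4 + 2 + 3 + 3 + 4 + 0 + 1 + 5 + 2 + 5 + 3 + 4 + 4 + 5 + 1 + 2 + 5 + 6 + 2 + 6 + 3 = 84
distinct = 351 − 84 = 267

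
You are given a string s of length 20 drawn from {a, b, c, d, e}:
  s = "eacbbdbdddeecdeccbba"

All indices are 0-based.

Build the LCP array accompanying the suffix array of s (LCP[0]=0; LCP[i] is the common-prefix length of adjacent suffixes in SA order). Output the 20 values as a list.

[0, 1, 0, 1, 2, 1, 2, 0, 3, 1, 1, 0, 1, 2, 1, 2, 0, 1, 2, 1]

sorted suffixes:
  #0 SA[0]=19  'a'
  #1 SA[1]=1  'acbbdbdddeecdeccbba'
  #2 SA[2]=18  'ba'
  #3 SA[3]=17  'bba'
  #4 SA[4]=3  'bbdbdddeecdeccbba'
  #5 SA[5]=4  'bdbdddeecdeccbba'
  #6 SA[6]=6  'bdddeecdeccbba'
  #7 SA[7]=16  'cbba'
  #8 SA[8]=2  'cbbdbdddeecdeccbba'
  #9 SA[9]=15  'ccbba'
  #10 SA[10]=12  'cdeccbba'
  #11 SA[11]=5  'dbdddeecdeccbba'
  #12 SA[12]=7  'dddeecdeccbba'
  #13 SA[13]=8  'ddeecdeccbba'
  #14 SA[14]=13  'deccbba'
  #15 SA[15]=9  'deecdeccbba'
  #16 SA[16]=0  'eacbbdbdddeecdeccbba'
  #17 SA[17]=14  'eccbba'
  #18 SA[18]=11  'ecdeccbba'
  #19 SA[19]=10  'eecdeccbba'

SA = [19, 1, 18, 17, 3, 4, 6, 16, 2, 15, 12, 5, 7, 8, 13, 9, 0, 14, 11, 10]
rank  pair      lcp
   1  s[19:],s[1:]  1  'a'
   2  s[1:],s[18:]  0  ''
   3  s[18:],s[17:]  1  'b'
   4  s[17:],s[3:]  2  'bb'
   5  s[3:],s[4:]  1  'b'
   6  s[4:],s[6:]  2  'bd'
   7  s[6:],s[16:]  0  ''
   8  s[16:],s[2:]  3  'cbb'
   9  s[2:],s[15:]  1  'c'
  10  s[15:],s[12:]  1  'c'
  11  s[12:],s[5:]  0  ''
  12  s[5:],s[7:]  1  'd'
  13  s[7:],s[8:]  2  'dd'
  14  s[8:],s[13:]  1  'd'
  15  s[13:],s[9:]  2  'de'
  16  s[9:],s[0:]  0  ''
  17  s[0:],s[14:]  1  'e'
  18  s[14:],s[11:]  2  'ec'
  19  s[11:],s[10:]  1  'e'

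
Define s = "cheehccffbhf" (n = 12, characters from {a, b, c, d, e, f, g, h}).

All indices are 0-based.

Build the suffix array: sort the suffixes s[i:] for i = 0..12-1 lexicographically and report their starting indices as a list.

sorted suffixes:
  #0 SA[0]=9  'bhf'
  #1 SA[1]=5  'ccffbhf'
  #2 SA[2]=6  'cffbhf'
  #3 SA[3]=0  'cheehccffbhf'
  #4 SA[4]=2  'eehccffbhf'
  #5 SA[5]=3  'ehccffbhf'
  #6 SA[6]=11  'f'
  #7 SA[7]=8  'fbhf'
  #8 SA[8]=7  'ffbhf'
  #9 SA[9]=4  'hccffbhf'
  #10 SA[10]=1  'heehccffbhf'
  #11 SA[11]=10  'hf'

[9, 5, 6, 0, 2, 3, 11, 8, 7, 4, 1, 10]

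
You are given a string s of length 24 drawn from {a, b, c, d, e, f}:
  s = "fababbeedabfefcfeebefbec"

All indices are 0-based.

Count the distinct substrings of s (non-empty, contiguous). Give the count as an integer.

275

rank→(start, suffix):
  0 → (1, 'ababbeedabfefcfeebefbec')
  1 → (3, 'abbeedabfefcfeebefbec')
  2 → (9, 'abfefcfeebefbec')
  3 → (2, 'babbeedabfefcfeebefbec')
  4 → (4, 'bbeedabfefcfeebefbec')
  5 → (21, 'bec')
  6 → (5, 'beedabfefcfeebefbec')
  7 → (18, 'befbec')
  8 → (10, 'bfefcfeebefbec')
  9 → (23, 'c')
  10 → (14, 'cfeebefbec')
  11 → (8, 'dabfefcfeebefbec')
  12 → (17, 'ebefbec')
  13 → (22, 'ec')
  14 → (7, 'edabfefcfeebefbec')
  15 → (16, 'eebefbec')
  16 → (6, 'eedabfefcfeebefbec')
  17 → (19, 'efbec')
  18 → (12, 'efcfeebefbec')
  19 → (0, 'fababbeedabfefcfeebefbec')
  20 → (20, 'fbec')
  21 → (13, 'fcfeebefbec')
  22 → (15, 'feebefbec')
  23 → (11, 'fefcfeebefbec')

SA = [1, 3, 9, 2, 4, 21, 5, 18, 10, 23, 14, 8, 17, 22, 7, 16, 6, 19, 12, 0, 20, 13, 15, 11]
[i] adj suffixes → lcp
  [1] 1/3 → 2 ('ab')
  [2] 3/9 → 2 ('ab')
  [3] 9/2 → 0 ('')
  [4] 2/4 → 1 ('b')
  [5] 4/21 → 1 ('b')
  [6] 21/5 → 2 ('be')
  [7] 5/18 → 2 ('be')
  [8] 18/10 → 1 ('b')
  [9] 10/23 → 0 ('')
  [10] 23/14 → 1 ('c')
  [11] 14/8 → 0 ('')
  [12] 8/17 → 0 ('')
  [13] 17/22 → 1 ('e')
  [14] 22/7 → 1 ('e')
  [15] 7/16 → 1 ('e')
  [16] 16/6 → 2 ('ee')
  [17] 6/19 → 1 ('e')
  [18] 19/12 → 2 ('ef')
  [19] 12/0 → 0 ('')
  [20] 0/20 → 1 ('f')
  [21] 20/13 → 1 ('f')
  [22] 13/15 → 1 ('f')
  [23] 15/11 → 2 ('fe')

n(n+1)/2 = 24·25/2 = 300
Σ LCP = 0 + 2 + 2 + 0 + 1 + 1 + 2 + 2 + 1 + 0 + 1 + 0 + 0 + 1 + 1 + 1 + 2 + 1 + 2 + 0 + 1 + 1 + 1 + 2 = 25
distinct = 300 − 25 = 275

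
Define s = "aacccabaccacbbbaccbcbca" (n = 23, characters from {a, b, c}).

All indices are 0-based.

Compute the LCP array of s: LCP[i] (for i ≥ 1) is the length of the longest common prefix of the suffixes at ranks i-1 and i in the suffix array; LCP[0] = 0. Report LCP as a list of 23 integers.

rank | idx | suffix
   0 |  22 | a
   1 |   0 | aacccabaccacbbbaccbcbca
   2 |   5 | abaccacbbbaccbcbca
   3 |  10 | acbbbaccbcbca
   4 |   7 | accacbbbaccbcbca
   5 |  15 | accbcbca
   6 |   1 | acccabaccacbbbaccbcbca
   7 |   6 | baccacbbbaccbcbca
   8 |  14 | baccbcbca
   9 |  13 | bbaccbcbca
  10 |  12 | bbbaccbcbca
  11 |  20 | bca
  12 |  18 | bcbca
  13 |  21 | ca
  14 |   4 | cabaccacbbbaccbcbca
  15 |   9 | cacbbbaccbcbca
  16 |  11 | cbbbaccbcbca
  17 |  19 | cbca
  18 |  17 | cbcbca
  19 |   3 | ccabaccacbbbaccbcbca
  20 |   8 | ccacbbbaccbcbca
  21 |  16 | ccbcbca
  22 |   2 | cccabaccacbbbaccbcbca

SA = [22, 0, 5, 10, 7, 15, 1, 6, 14, 13, 12, 20, 18, 21, 4, 9, 11, 19, 17, 3, 8, 16, 2]
rank  pair      lcp
   1  s[22:],s[0:]  1  'a'
   2  s[0:],s[5:]  1  'a'
   3  s[5:],s[10:]  1  'a'
   4  s[10:],s[7:]  2  'ac'
   5  s[7:],s[15:]  3  'acc'
   6  s[15:],s[1:]  3  'acc'
   7  s[1:],s[6:]  0  ''
   8  s[6:],s[14:]  4  'bacc'
   9  s[14:],s[13:]  1  'b'
  10  s[13:],s[12:]  2  'bb'
  11  s[12:],s[20:]  1  'b'
  12  s[20:],s[18:]  2  'bc'
  13  s[18:],s[21:]  0  ''
  14  s[21:],s[4:]  2  'ca'
  15  s[4:],s[9:]  2  'ca'
  16  s[9:],s[11:]  1  'c'
  17  s[11:],s[19:]  2  'cb'
  18  s[19:],s[17:]  3  'cbc'
  19  s[17:],s[3:]  1  'c'
  20  s[3:],s[8:]  3  'cca'
  21  s[8:],s[16:]  2  'cc'
  22  s[16:],s[2:]  2  'cc'

[0, 1, 1, 1, 2, 3, 3, 0, 4, 1, 2, 1, 2, 0, 2, 2, 1, 2, 3, 1, 3, 2, 2]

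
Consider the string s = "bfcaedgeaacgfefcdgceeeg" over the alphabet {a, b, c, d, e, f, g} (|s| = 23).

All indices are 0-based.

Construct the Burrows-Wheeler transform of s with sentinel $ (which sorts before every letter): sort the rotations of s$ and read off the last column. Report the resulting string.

geac$ffgacegacefebegeddc

rank  rotation                  last
    0  $bfcaedgeaacgfefcdgceeeg  g
    1  aacgfefcdgceeeg$bfcaedge  e
    2  acgfefcdgceeeg$bfcaedgea  a
    3  aedgeaacgfefcdgceeeg$bfc  c
    4  bfcaedgeaacgfefcdgceeeg$  $
    5  caedgeaacgfefcdgceeeg$bf  f
    6  cdgceeeg$bfcaedgeaacgfef  f
    7  ceeeg$bfcaedgeaacgfefcdg  g
    8  cgfefcdgceeeg$bfcaedgeaa  a
    9  dgceeeg$bfcaedgeaacgfefc  c
   10  dgeaacgfefcdgceeeg$bfcae  e
   11  eaacgfefcdgceeeg$bfcaedg  g
   12  edgeaacgfefcdgceeeg$bfca  a
   13  eeeg$bfcaedgeaacgfefcdgc  c
   14  eeg$bfcaedgeaacgfefcdgce  e
   15  efcdgceeeg$bfcaedgeaacgf  f
   16  eg$bfcaedgeaacgfefcdgcee  e
   17  fcaedgeaacgfefcdgceeeg$b  b
   18  fcdgceeeg$bfcaedgeaacgfe  e
   19  fefcdgceeeg$bfcaedgeaacg  g
   20  g$bfcaedgeaacgfefcdgceee  e
   21  gceeeg$bfcaedgeaacgfefcd  d
   22  geaacgfefcdgceeeg$bfcaed  d
   23  gfefcdgceeeg$bfcaedgeaac  c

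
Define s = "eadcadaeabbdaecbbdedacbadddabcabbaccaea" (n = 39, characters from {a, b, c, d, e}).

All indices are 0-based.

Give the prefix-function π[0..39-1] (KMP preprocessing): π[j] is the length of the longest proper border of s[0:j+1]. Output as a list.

π[0] = 0
j=1 s[j]='a': π[1]=0 (border '')
j=2 s[j]='d': π[2]=0 (border '')
j=3 s[j]='c': π[3]=0 (border '')
j=4 s[j]='a': π[4]=0 (border '')
j=5 s[j]='d': π[5]=0 (border '')
j=6 s[j]='a': π[6]=0 (border '')
j=7 s[j]='e': π[7]=1 (border 'e')
j=8 s[j]='a': π[8]=2 (border 'ea')
j=9 s[j]='b': k: 2→0; π[9]=0 (border '')
j=10 s[j]='b': π[10]=0 (border '')
j=11 s[j]='d': π[11]=0 (border '')
j=12 s[j]='a': π[12]=0 (border '')
j=13 s[j]='e': π[13]=1 (border 'e')
j=14 s[j]='c': k: 1→0; π[14]=0 (border '')
j=15 s[j]='b': π[15]=0 (border '')
j=16 s[j]='b': π[16]=0 (border '')
j=17 s[j]='d': π[17]=0 (border '')
j=18 s[j]='e': π[18]=1 (border 'e')
j=19 s[j]='d': k: 1→0; π[19]=0 (border '')
j=20 s[j]='a': π[20]=0 (border '')
j=21 s[j]='c': π[21]=0 (border '')
j=22 s[j]='b': π[22]=0 (border '')
j=23 s[j]='a': π[23]=0 (border '')
j=24 s[j]='d': π[24]=0 (border '')
j=25 s[j]='d': π[25]=0 (border '')
j=26 s[j]='d': π[26]=0 (border '')
j=27 s[j]='a': π[27]=0 (border '')
j=28 s[j]='b': π[28]=0 (border '')
j=29 s[j]='c': π[29]=0 (border '')
j=30 s[j]='a': π[30]=0 (border '')
j=31 s[j]='b': π[31]=0 (border '')
j=32 s[j]='b': π[32]=0 (border '')
j=33 s[j]='a': π[33]=0 (border '')
j=34 s[j]='c': π[34]=0 (border '')
j=35 s[j]='c': π[35]=0 (border '')
j=36 s[j]='a': π[36]=0 (border '')
j=37 s[j]='e': π[37]=1 (border 'e')
j=38 s[j]='a': π[38]=2 (border 'ea')

[0, 0, 0, 0, 0, 0, 0, 1, 2, 0, 0, 0, 0, 1, 0, 0, 0, 0, 1, 0, 0, 0, 0, 0, 0, 0, 0, 0, 0, 0, 0, 0, 0, 0, 0, 0, 0, 1, 2]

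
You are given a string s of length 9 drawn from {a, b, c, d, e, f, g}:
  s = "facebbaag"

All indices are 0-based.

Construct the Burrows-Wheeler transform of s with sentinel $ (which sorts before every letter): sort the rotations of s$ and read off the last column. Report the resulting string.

rank  rotation    last
    0  $facebbaag  g
    1  aag$facebb  b
    2  acebbaag$f  f
    3  ag$facebba  a
    4  baag$faceb  b
    5  bbaag$face  e
    6  cebbaag$fa  a
    7  ebbaag$fac  c
    8  facebbaag$  $
    9  g$facebbaa  a

gbfabeac$a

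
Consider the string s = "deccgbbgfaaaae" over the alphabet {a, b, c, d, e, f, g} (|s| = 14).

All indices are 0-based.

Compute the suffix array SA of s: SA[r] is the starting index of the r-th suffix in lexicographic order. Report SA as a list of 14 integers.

[9, 10, 11, 12, 5, 6, 2, 3, 0, 13, 1, 8, 4, 7]

rank | idx | suffix
   0 |   9 | aaaae
   1 |  10 | aaae
   2 |  11 | aae
   3 |  12 | ae
   4 |   5 | bbgfaaaae
   5 |   6 | bgfaaaae
   6 |   2 | ccgbbgfaaaae
   7 |   3 | cgbbgfaaaae
   8 |   0 | deccgbbgfaaaae
   9 |  13 | e
  10 |   1 | eccgbbgfaaaae
  11 |   8 | faaaae
  12 |   4 | gbbgfaaaae
  13 |   7 | gfaaaae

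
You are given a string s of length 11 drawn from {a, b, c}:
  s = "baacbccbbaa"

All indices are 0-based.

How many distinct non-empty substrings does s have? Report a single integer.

54

rank→(start, suffix):
  0 → (10, 'a')
  1 → (9, 'aa')
  2 → (1, 'aacbccbbaa')
  3 → (2, 'acbccbbaa')
  4 → (8, 'baa')
  5 → (0, 'baacbccbbaa')
  6 → (7, 'bbaa')
  7 → (4, 'bccbbaa')
  8 → (6, 'cbbaa')
  9 → (3, 'cbccbbaa')
  10 → (5, 'ccbbaa')

SA = [10, 9, 1, 2, 8, 0, 7, 4, 6, 3, 5]
rank  pair      lcp
   1  s[10:],s[9:]  1  'a'
   2  s[9:],s[1:]  2  'aa'
   3  s[1:],s[2:]  1  'a'
   4  s[2:],s[8:]  0  ''
   5  s[8:],s[0:]  3  'baa'
   6  s[0:],s[7:]  1  'b'
   7  s[7:],s[4:]  1  'b'
   8  s[4:],s[6:]  0  ''
   9  s[6:],s[3:]  2  'cb'
  10  s[3:],s[5:]  1  'c'

n(n+1)/2 = 11·12/2 = 66
Σ LCP = 0 + 1 + 2 + 1 + 0 + 3 + 1 + 1 + 0 + 2 + 1 = 12
distinct = 66 − 12 = 54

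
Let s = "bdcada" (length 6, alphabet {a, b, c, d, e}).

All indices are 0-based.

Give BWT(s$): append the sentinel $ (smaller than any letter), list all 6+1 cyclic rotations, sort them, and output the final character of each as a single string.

rank  rotation last
    0  $bdcada  a
    1  a$bdcad  d
    2  ada$bdc  c
    3  bdcada$  $
    4  cada$bd  d
    5  da$bdca  a
    6  dcada$b  b

adc$dab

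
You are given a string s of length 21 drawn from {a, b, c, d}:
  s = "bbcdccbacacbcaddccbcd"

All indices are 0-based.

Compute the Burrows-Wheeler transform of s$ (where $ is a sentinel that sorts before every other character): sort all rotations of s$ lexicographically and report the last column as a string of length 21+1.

dbccc$ccbabcacddbbccda

rank  rotation                last
    0  $bbcdccbacacbcaddccbcd  d
    1  acacbcaddccbcd$bbcdccb  b
    2  acbcaddccbcd$bbcdccbac  c
    3  addccbcd$bbcdccbacacbc  c
    4  bacacbcaddccbcd$bbcdcc  c
    5  bbcdccbacacbcaddccbcd$  $
    6  bcaddccbcd$bbcdccbacac  c
    7  bcd$bbcdccbacacbcaddcc  c
    8  bcdccbacacbcaddccbcd$b  b
    9  cacbcaddccbcd$bbcdccba  a
   10  caddccbcd$bbcdccbacacb  b
   11  cbacacbcaddccbcd$bbcdc  c
   12  cbcaddccbcd$bbcdccbaca  a
   13  cbcd$bbcdccbacacbcaddc  c
   14  ccbacacbcaddccbcd$bbcd  d
   15  ccbcd$bbcdccbacacbcadd  d
   16  cd$bbcdccbacacbcaddccb  b
   17  cdccbacacbcaddccbcd$bb  b
   18  d$bbcdccbacacbcaddccbc  c
   19  dccbacacbcaddccbcd$bbc  c
   20  dccbcd$bbcdccbacacbcad  d
   21  ddccbcd$bbcdccbacacbca  a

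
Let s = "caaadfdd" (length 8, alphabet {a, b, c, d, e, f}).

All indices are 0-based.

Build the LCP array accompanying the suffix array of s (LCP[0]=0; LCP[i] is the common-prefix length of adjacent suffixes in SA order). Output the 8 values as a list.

[0, 2, 1, 0, 0, 1, 1, 0]

sorted suffixes:
  #0 SA[0]=1  'aaadfdd'
  #1 SA[1]=2  'aadfdd'
  #2 SA[2]=3  'adfdd'
  #3 SA[3]=0  'caaadfdd'
  #4 SA[4]=7  'd'
  #5 SA[5]=6  'dd'
  #6 SA[6]=4  'dfdd'
  #7 SA[7]=5  'fdd'

SA = [1, 2, 3, 0, 7, 6, 4, 5]
[i] adj suffixes → lcp
  [1] 1/2 → 2 ('aa')
  [2] 2/3 → 1 ('a')
  [3] 3/0 → 0 ('')
  [4] 0/7 → 0 ('')
  [5] 7/6 → 1 ('d')
  [6] 6/4 → 1 ('d')
  [7] 4/5 → 0 ('')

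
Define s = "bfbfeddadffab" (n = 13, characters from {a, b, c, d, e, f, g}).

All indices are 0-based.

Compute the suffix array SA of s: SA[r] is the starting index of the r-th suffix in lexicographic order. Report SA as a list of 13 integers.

[11, 7, 12, 0, 2, 6, 5, 8, 4, 10, 1, 3, 9]

rank→(start, suffix):
  0 → (11, 'ab')
  1 → (7, 'adffab')
  2 → (12, 'b')
  3 → (0, 'bfbfeddadffab')
  4 → (2, 'bfeddadffab')
  5 → (6, 'dadffab')
  6 → (5, 'ddadffab')
  7 → (8, 'dffab')
  8 → (4, 'eddadffab')
  9 → (10, 'fab')
  10 → (1, 'fbfeddadffab')
  11 → (3, 'feddadffab')
  12 → (9, 'ffab')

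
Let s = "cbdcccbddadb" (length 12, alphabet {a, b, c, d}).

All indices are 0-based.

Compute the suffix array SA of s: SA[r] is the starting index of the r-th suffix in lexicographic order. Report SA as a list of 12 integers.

rank→(start, suffix):
  0 → (9, 'adb')
  1 → (11, 'b')
  2 → (1, 'bdcccbddadb')
  3 → (6, 'bddadb')
  4 → (0, 'cbdcccbddadb')
  5 → (5, 'cbddadb')
  6 → (4, 'ccbddadb')
  7 → (3, 'cccbddadb')
  8 → (8, 'dadb')
  9 → (10, 'db')
  10 → (2, 'dcccbddadb')
  11 → (7, 'ddadb')

[9, 11, 1, 6, 0, 5, 4, 3, 8, 10, 2, 7]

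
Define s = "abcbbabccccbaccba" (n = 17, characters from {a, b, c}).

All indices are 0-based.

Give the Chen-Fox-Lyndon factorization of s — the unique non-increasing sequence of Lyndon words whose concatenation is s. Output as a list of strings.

["abcbbabccccbaccb", "a"]

emit factor 1: 'abcbbabccccbaccb' (i=0, period=16)
emit factor 2: 'a' (i=16, period=1)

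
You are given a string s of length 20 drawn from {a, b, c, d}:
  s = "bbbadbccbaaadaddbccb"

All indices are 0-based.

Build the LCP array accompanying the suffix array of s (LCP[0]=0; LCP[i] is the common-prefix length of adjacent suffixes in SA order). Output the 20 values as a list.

[0, 2, 1, 2, 2, 0, 1, 2, 1, 2, 1, 4, 0, 2, 1, 3, 0, 1, 5, 1]

rank | idx | suffix
   0 |   9 | aaadaddbccb
   1 |  10 | aadaddbccb
   2 |  11 | adaddbccb
   3 |   3 | adbccbaaadaddbccb
   4 |  13 | addbccb
   5 |  19 | b
   6 |   8 | baaadaddbccb
   7 |   2 | badbccbaaadaddbccb
   8 |   1 | bbadbccbaaadaddbccb
   9 |   0 | bbbadbccbaaadaddbccb
  10 |  16 | bccb
  11 |   5 | bccbaaadaddbccb
  12 |  18 | cb
  13 |   7 | cbaaadaddbccb
  14 |  17 | ccb
  15 |   6 | ccbaaadaddbccb
  16 |  12 | daddbccb
  17 |  15 | dbccb
  18 |   4 | dbccbaaadaddbccb
  19 |  14 | ddbccb

SA = [9, 10, 11, 3, 13, 19, 8, 2, 1, 0, 16, 5, 18, 7, 17, 6, 12, 15, 4, 14]
rank  pair      lcp
   1  s[9:],s[10:]  2  'aa'
   2  s[10:],s[11:]  1  'a'
   3  s[11:],s[3:]  2  'ad'
   4  s[3:],s[13:]  2  'ad'
   5  s[13:],s[19:]  0  ''
   6  s[19:],s[8:]  1  'b'
   7  s[8:],s[2:]  2  'ba'
   8  s[2:],s[1:]  1  'b'
   9  s[1:],s[0:]  2  'bb'
  10  s[0:],s[16:]  1  'b'
  11  s[16:],s[5:]  4  'bccb'
  12  s[5:],s[18:]  0  ''
  13  s[18:],s[7:]  2  'cb'
  14  s[7:],s[17:]  1  'c'
  15  s[17:],s[6:]  3  'ccb'
  16  s[6:],s[12:]  0  ''
  17  s[12:],s[15:]  1  'd'
  18  s[15:],s[4:]  5  'dbccb'
  19  s[4:],s[14:]  1  'd'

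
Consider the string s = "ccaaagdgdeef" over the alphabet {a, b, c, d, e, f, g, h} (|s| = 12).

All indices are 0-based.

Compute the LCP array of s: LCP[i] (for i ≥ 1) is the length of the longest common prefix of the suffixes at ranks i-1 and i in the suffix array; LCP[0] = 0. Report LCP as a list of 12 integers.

sorted suffixes:
  #0 SA[0]=2  'aaagdgdeef'
  #1 SA[1]=3  'aagdgdeef'
  #2 SA[2]=4  'agdgdeef'
  #3 SA[3]=1  'caaagdgdeef'
  #4 SA[4]=0  'ccaaagdgdeef'
  #5 SA[5]=8  'deef'
  #6 SA[6]=6  'dgdeef'
  #7 SA[7]=9  'eef'
  #8 SA[8]=10  'ef'
  #9 SA[9]=11  'f'
  #10 SA[10]=7  'gdeef'
  #11 SA[11]=5  'gdgdeef'

SA = [2, 3, 4, 1, 0, 8, 6, 9, 10, 11, 7, 5]
rank  pair      lcp
   1  s[2:],s[3:]  2  'aa'
   2  s[3:],s[4:]  1  'a'
   3  s[4:],s[1:]  0  ''
   4  s[1:],s[0:]  1  'c'
   5  s[0:],s[8:]  0  ''
   6  s[8:],s[6:]  1  'd'
   7  s[6:],s[9:]  0  ''
   8  s[9:],s[10:]  1  'e'
   9  s[10:],s[11:]  0  ''
  10  s[11:],s[7:]  0  ''
  11  s[7:],s[5:]  2  'gd'

[0, 2, 1, 0, 1, 0, 1, 0, 1, 0, 0, 2]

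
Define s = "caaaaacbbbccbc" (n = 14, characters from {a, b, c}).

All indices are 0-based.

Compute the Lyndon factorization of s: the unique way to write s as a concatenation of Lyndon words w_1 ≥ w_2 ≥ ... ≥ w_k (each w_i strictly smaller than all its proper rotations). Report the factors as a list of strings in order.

["c", "aaaaacbbbccbc"]

emit factor 1: 'c' (i=0, period=1)
emit factor 2: 'aaaaacbbbccbc' (i=1, period=13)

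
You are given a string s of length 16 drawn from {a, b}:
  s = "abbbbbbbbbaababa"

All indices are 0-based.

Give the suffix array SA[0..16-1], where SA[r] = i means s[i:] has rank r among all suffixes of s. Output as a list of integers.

[15, 10, 13, 11, 0, 14, 9, 12, 8, 7, 6, 5, 4, 3, 2, 1]

sorted suffixes:
  #0 SA[0]=15  'a'
  #1 SA[1]=10  'aababa'
  #2 SA[2]=13  'aba'
  #3 SA[3]=11  'ababa'
  #4 SA[4]=0  'abbbbbbbbbaababa'
  #5 SA[5]=14  'ba'
  #6 SA[6]=9  'baababa'
  #7 SA[7]=12  'baba'
  #8 SA[8]=8  'bbaababa'
  #9 SA[9]=7  'bbbaababa'
  #10 SA[10]=6  'bbbbaababa'
  #11 SA[11]=5  'bbbbbaababa'
  #12 SA[12]=4  'bbbbbbaababa'
  #13 SA[13]=3  'bbbbbbbaababa'
  #14 SA[14]=2  'bbbbbbbbaababa'
  #15 SA[15]=1  'bbbbbbbbbaababa'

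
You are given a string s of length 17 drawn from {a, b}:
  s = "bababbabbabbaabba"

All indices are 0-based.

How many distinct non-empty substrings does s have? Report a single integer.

rank→(start, suffix):
  0 → (16, 'a')
  1 → (12, 'aabba')
  2 → (1, 'ababbabbabbaabba')
  3 → (13, 'abba')
  4 → (9, 'abbaabba')
  5 → (6, 'abbabbaabba')
  6 → (3, 'abbabbabbaabba')
  7 → (15, 'ba')
  8 → (11, 'baabba')
  9 → (0, 'bababbabbabbaabba')
  10 → (8, 'babbaabba')
  11 → (5, 'babbabbaabba')
  12 → (2, 'babbabbabbaabba')
  13 → (14, 'bba')
  14 → (10, 'bbaabba')
  15 → (7, 'bbabbaabba')
  16 → (4, 'bbabbabbaabba')

SA = [16, 12, 1, 13, 9, 6, 3, 15, 11, 0, 8, 5, 2, 14, 10, 7, 4]
rank  pair      lcp
   1  s[16:],s[12:]  1  'a'
   2  s[12:],s[1:]  1  'a'
   3  s[1:],s[13:]  2  'ab'
   4  s[13:],s[9:]  4  'abba'
   5  s[9:],s[6:]  4  'abba'
   6  s[6:],s[3:]  7  'abbabba'
   7  s[3:],s[15:]  0  ''
   8  s[15:],s[11:]  2  'ba'
   9  s[11:],s[0:]  2  'ba'
  10  s[0:],s[8:]  3  'bab'
  11  s[8:],s[5:]  5  'babba'
  12  s[5:],s[2:]  8  'babbabba'
  13  s[2:],s[14:]  1  'b'
  14  s[14:],s[10:]  3  'bba'
  15  s[10:],s[7:]  3  'bba'
  16  s[7:],s[4:]  6  'bbabba'

n(n+1)/2 = 17·18/2 = 153
Σ LCP = 0 + 1 + 1 + 2 + 4 + 4 + 7 + 0 + 2 + 2 + 3 + 5 + 8 + 1 + 3 + 3 + 6 = 52
distinct = 153 − 52 = 101

101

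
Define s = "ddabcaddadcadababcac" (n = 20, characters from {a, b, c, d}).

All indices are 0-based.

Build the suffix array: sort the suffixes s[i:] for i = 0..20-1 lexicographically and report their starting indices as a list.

[13, 15, 2, 18, 11, 8, 5, 14, 16, 3, 19, 17, 10, 4, 12, 1, 7, 9, 0, 6]

rank | idx | suffix
   0 |  13 | ababcac
   1 |  15 | abcac
   2 |   2 | abcaddadcadababcac
   3 |  18 | ac
   4 |  11 | adababcac
   5 |   8 | adcadababcac
   6 |   5 | addadcadababcac
   7 |  14 | babcac
   8 |  16 | bcac
   9 |   3 | bcaddadcadababcac
  10 |  19 | c
  11 |  17 | cac
  12 |  10 | cadababcac
  13 |   4 | caddadcadababcac
  14 |  12 | dababcac
  15 |   1 | dabcaddadcadababcac
  16 |   7 | dadcadababcac
  17 |   9 | dcadababcac
  18 |   0 | ddabcaddadcadababcac
  19 |   6 | ddadcadababcac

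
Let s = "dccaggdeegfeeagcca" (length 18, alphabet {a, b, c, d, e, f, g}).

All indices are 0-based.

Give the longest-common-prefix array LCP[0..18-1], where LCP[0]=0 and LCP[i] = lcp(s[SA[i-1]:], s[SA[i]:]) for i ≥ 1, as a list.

[0, 1, 2, 0, 2, 1, 3, 0, 1, 0, 1, 2, 1, 0, 0, 1, 1, 1]

sorted suffixes:
  #0 SA[0]=17  'a'
  #1 SA[1]=13  'agcca'
  #2 SA[2]=3  'aggdeegfeeagcca'
  #3 SA[3]=16  'ca'
  #4 SA[4]=2  'caggdeegfeeagcca'
  #5 SA[5]=15  'cca'
  #6 SA[6]=1  'ccaggdeegfeeagcca'
  #7 SA[7]=0  'dccaggdeegfeeagcca'
  #8 SA[8]=6  'deegfeeagcca'
  #9 SA[9]=12  'eagcca'
  #10 SA[10]=11  'eeagcca'
  #11 SA[11]=7  'eegfeeagcca'
  #12 SA[12]=8  'egfeeagcca'
  #13 SA[13]=10  'feeagcca'
  #14 SA[14]=14  'gcca'
  #15 SA[15]=5  'gdeegfeeagcca'
  #16 SA[16]=9  'gfeeagcca'
  #17 SA[17]=4  'ggdeegfeeagcca'

SA = [17, 13, 3, 16, 2, 15, 1, 0, 6, 12, 11, 7, 8, 10, 14, 5, 9, 4]
i: (SA[i-1],SA[i]) lcp shared
  1: (17,13) 1 'a'
  2: (13,3) 2 'ag'
  3: (3,16) 0 ''
  4: (16,2) 2 'ca'
  5: (2,15) 1 'c'
  6: (15,1) 3 'cca'
  7: (1,0) 0 ''
  8: (0,6) 1 'd'
  9: (6,12) 0 ''
  10: (12,11) 1 'e'
  11: (11,7) 2 'ee'
  12: (7,8) 1 'e'
  13: (8,10) 0 ''
  14: (10,14) 0 ''
  15: (14,5) 1 'g'
  16: (5,9) 1 'g'
  17: (9,4) 1 'g'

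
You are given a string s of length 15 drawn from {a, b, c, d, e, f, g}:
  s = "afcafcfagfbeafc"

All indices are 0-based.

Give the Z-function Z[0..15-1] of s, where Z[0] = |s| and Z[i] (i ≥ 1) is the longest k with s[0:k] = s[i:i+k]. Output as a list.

Z[0]=15
i=1: i≥r, start 0; Z[1]=0
i=2: i≥r, start 0; Z[2]=0
i=3: i≥r, start 0; Z[3]=3 scan→box=[3,6)
i=4: min(r-i=2, Z[1]=0)=0; Z[4]=0
i=5: min(r-i=1, Z[2]=0)=0; Z[5]=0
i=6: i≥r, start 0; Z[6]=0
i=7: i≥r, start 0; Z[7]=1 scan→box=[7,8)
i=8: i≥r, start 0; Z[8]=0
i=9: i≥r, start 0; Z[9]=0
i=10: i≥r, start 0; Z[10]=0
i=11: i≥r, start 0; Z[11]=0
i=12: i≥r, start 0; Z[12]=3 scan→box=[12,15)
i=13: min(r-i=2, Z[1]=0)=0; Z[13]=0
i=14: min(r-i=1, Z[2]=0)=0; Z[14]=0

[15, 0, 0, 3, 0, 0, 0, 1, 0, 0, 0, 0, 3, 0, 0]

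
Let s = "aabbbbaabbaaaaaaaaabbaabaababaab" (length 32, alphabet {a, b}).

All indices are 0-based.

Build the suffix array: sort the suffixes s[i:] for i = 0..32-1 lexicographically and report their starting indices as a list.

[10, 11, 12, 13, 14, 15, 16, 29, 21, 24, 6, 17, 0, 30, 27, 22, 25, 7, 18, 1, 31, 9, 28, 20, 23, 5, 26, 8, 19, 4, 3, 2]

rank | idx | suffix
   0 |  10 | aaaaaaaaabbaabaababaab
   1 |  11 | aaaaaaaabbaabaababaab
   2 |  12 | aaaaaaabbaabaababaab
   3 |  13 | aaaaaabbaabaababaab
   4 |  14 | aaaaabbaabaababaab
   5 |  15 | aaaabbaabaababaab
   6 |  16 | aaabbaabaababaab
   7 |  29 | aab
   8 |  21 | aabaababaab
   9 |  24 | aababaab
  10 |   6 | aabbaaaaaaaaabbaabaababaab
  11 |  17 | aabbaabaababaab
  12 |   0 | aabbbbaabbaaaaaaaaabbaabaababaab
  13 |  30 | ab
  14 |  27 | abaab
  15 |  22 | abaababaab
  16 |  25 | ababaab
  17 |   7 | abbaaaaaaaaabbaabaababaab
  18 |  18 | abbaabaababaab
  19 |   1 | abbbbaabbaaaaaaaaabbaabaababaab
  20 |  31 | b
  21 |   9 | baaaaaaaaabbaabaababaab
  22 |  28 | baab
  23 |  20 | baabaababaab
  24 |  23 | baababaab
  25 |   5 | baabbaaaaaaaaabbaabaababaab
  26 |  26 | babaab
  27 |   8 | bbaaaaaaaaabbaabaababaab
  28 |  19 | bbaabaababaab
  29 |   4 | bbaabbaaaaaaaaabbaabaababaab
  30 |   3 | bbbaabbaaaaaaaaabbaabaababaab
  31 |   2 | bbbbaabbaaaaaaaaabbaabaababaab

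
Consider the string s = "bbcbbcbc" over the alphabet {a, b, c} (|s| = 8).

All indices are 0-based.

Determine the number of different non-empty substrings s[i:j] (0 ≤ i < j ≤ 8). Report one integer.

rank | idx | suffix
   0 |   0 | bbcbbcbc
   1 |   3 | bbcbc
   2 |   6 | bc
   3 |   1 | bcbbcbc
   4 |   4 | bcbc
   5 |   7 | c
   6 |   2 | cbbcbc
   7 |   5 | cbc

SA = [0, 3, 6, 1, 4, 7, 2, 5]
i: (SA[i-1],SA[i]) lcp shared
  1: (0,3) 4 'bbcb'
  2: (3,6) 1 'b'
  3: (6,1) 2 'bc'
  4: (1,4) 3 'bcb'
  5: (4,7) 0 ''
  6: (7,2) 1 'c'
  7: (2,5) 2 'cb'

n(n+1)/2 = 8·9/2 = 36
Σ LCP = 0 + 4 + 1 + 2 + 3 + 0 + 1 + 2 = 13
distinct = 36 − 13 = 23

23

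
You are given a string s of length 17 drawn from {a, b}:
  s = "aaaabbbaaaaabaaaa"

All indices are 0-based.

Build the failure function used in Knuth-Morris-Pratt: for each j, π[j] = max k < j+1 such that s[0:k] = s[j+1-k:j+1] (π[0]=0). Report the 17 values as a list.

[0, 1, 2, 3, 0, 0, 0, 1, 2, 3, 4, 4, 5, 1, 2, 3, 4]

π[0] = 0
j=1 s[j]='a': π[1]=1 (border 'a')
j=2 s[j]='a': π[2]=2 (border 'aa')
j=3 s[j]='a': π[3]=3 (border 'aaa')
j=4 s[j]='b': k: 3→2→1→0; π[4]=0 (border '')
j=5 s[j]='b': π[5]=0 (border '')
j=6 s[j]='b': π[6]=0 (border '')
j=7 s[j]='a': π[7]=1 (border 'a')
j=8 s[j]='a': π[8]=2 (border 'aa')
j=9 s[j]='a': π[9]=3 (border 'aaa')
j=10 s[j]='a': π[10]=4 (border 'aaaa')
j=11 s[j]='a': k: 4→3; π[11]=4 (border 'aaaa')
j=12 s[j]='b': π[12]=5 (border 'aaaab')
j=13 s[j]='a': k: 5→0; π[13]=1 (border 'a')
j=14 s[j]='a': π[14]=2 (border 'aa')
j=15 s[j]='a': π[15]=3 (border 'aaa')
j=16 s[j]='a': π[16]=4 (border 'aaaa')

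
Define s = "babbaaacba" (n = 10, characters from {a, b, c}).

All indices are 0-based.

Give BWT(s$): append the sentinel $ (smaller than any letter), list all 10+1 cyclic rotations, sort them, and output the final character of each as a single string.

rank  rotation     last
    0  $babbaaacba  a
    1  a$babbaaacb  b
    2  aaacba$babb  b
    3  aacba$babba  a
    4  abbaaacba$b  b
    5  acba$babbaa  a
    6  ba$babbaaac  c
    7  baaacba$bab  b
    8  babbaaacba$  $
    9  bbaaacba$ba  a
   10  cba$babbaaa  a

abbabacb$aa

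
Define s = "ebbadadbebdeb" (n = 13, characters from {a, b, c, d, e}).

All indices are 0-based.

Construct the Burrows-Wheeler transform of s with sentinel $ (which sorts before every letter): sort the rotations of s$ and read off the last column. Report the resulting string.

rank  rotation        last
    0  $ebbadadbebdeb  b
    1  adadbebdeb$ebb  b
    2  adbebdeb$ebbad  d
    3  b$ebbadadbebde  e
    4  badadbebdeb$eb  b
    5  bbadadbebdeb$e  e
    6  bdeb$ebbadadbe  e
    7  bebdeb$ebbadad  d
    8  dadbebdeb$ebba  a
    9  dbebdeb$ebbada  a
   10  deb$ebbadadbeb  b
   11  eb$ebbadadbebd  d
   12  ebbadadbebdeb$  $
   13  ebdeb$ebbadadb  b

bbdebeedaabd$b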